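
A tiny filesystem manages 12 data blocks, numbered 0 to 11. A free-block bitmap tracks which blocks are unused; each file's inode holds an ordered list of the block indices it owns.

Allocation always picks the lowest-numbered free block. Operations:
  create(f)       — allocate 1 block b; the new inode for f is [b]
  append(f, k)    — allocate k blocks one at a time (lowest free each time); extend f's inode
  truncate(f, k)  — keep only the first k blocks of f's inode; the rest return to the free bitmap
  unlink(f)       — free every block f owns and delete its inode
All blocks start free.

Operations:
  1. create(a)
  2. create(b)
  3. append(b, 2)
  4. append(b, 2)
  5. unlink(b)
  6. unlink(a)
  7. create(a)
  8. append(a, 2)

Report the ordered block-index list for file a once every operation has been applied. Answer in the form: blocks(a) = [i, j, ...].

blocks(a) = [0, 1, 2]

  1. create(a)  ⇒  F...........  {a→[0]}
  2. create(b)  ⇒  FF..........  {a→[0]; b→[1]}
  3. append(b, 2)  ⇒  FFFF........  {a→[0]; b→[1, 2, 3]}
  4. append(b, 2)  ⇒  FFFFFF......  {a→[0]; b→[1, 2, 3, 4, 5]}
  5. unlink(b)  ⇒  F...........  {a→[0]}
  6. unlink(a)  ⇒  ............  {}
  7. create(a)  ⇒  F...........  {a→[0]}
  8. append(a, 2)  ⇒  FFF.........  {a→[0, 1, 2]}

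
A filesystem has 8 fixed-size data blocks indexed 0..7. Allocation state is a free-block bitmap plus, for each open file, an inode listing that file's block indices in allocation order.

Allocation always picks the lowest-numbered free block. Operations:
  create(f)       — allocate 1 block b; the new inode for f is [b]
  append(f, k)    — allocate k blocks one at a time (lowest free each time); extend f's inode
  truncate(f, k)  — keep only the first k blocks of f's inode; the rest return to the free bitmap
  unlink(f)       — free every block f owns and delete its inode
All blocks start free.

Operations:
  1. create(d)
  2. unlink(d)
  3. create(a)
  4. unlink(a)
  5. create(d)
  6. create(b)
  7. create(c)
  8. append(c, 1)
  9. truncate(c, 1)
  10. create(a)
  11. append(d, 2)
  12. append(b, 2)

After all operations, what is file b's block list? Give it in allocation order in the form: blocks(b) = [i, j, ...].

  1. create(d)  ⇒  F.......  {d→[0]}
  2. unlink(d)  ⇒  ........  {}
  3. create(a)  ⇒  F.......  {a→[0]}
  4. unlink(a)  ⇒  ........  {}
  5. create(d)  ⇒  F.......  {d→[0]}
  6. create(b)  ⇒  FF......  {b→[1]; d→[0]}
  7. create(c)  ⇒  FFF.....  {b→[1]; c→[2]; d→[0]}
  8. append(c, 1)  ⇒  FFFF....  {b→[1]; c→[2, 3]; d→[0]}
  9. truncate(c, 1)  ⇒  FFF.....  {b→[1]; c→[2]; d→[0]}
  10. create(a)  ⇒  FFFF....  {a→[3]; b→[1]; c→[2]; d→[0]}
  11. append(d, 2)  ⇒  FFFFFF..  {a→[3]; b→[1]; c→[2]; d→[0, 4, 5]}
  12. append(b, 2)  ⇒  FFFFFFFF  {a→[3]; b→[1, 6, 7]; c→[2]; d→[0, 4, 5]}

blocks(b) = [1, 6, 7]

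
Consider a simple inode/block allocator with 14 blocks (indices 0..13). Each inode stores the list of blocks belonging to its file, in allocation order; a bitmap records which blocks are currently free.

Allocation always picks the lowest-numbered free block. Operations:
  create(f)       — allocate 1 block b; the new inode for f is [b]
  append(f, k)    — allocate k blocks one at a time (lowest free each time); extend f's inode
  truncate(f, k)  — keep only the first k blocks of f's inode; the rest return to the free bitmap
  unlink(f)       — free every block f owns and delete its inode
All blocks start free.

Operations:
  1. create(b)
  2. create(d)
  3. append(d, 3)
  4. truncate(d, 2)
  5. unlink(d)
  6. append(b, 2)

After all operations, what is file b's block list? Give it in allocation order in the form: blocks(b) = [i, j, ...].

[1] create(b) — b=0 (map F.............)
[2] create(d) — b=0 d=1 (map FF............)
[3] append(d, 3) — b=0 d=1,2,3,4 (map FFFFF.........)
[4] truncate(d, 2) — b=0 d=1,2 (map FFF...........)
[5] unlink(d) — b=0 (map F.............)
[6] append(b, 2) — b=0,1,2 (map FFF...........)

blocks(b) = [0, 1, 2]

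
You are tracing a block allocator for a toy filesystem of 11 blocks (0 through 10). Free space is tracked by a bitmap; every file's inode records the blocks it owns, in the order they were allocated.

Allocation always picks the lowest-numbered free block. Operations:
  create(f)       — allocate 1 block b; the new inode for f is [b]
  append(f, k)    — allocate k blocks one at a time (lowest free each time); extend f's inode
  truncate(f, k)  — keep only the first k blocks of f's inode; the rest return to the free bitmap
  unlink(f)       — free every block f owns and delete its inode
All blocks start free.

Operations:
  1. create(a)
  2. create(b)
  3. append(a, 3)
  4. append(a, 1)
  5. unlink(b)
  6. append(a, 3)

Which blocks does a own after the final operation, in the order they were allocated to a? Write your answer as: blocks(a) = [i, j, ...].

blocks(a) = [0, 2, 3, 4, 5, 1, 6, 7]

create(a): bitmap=F.......... | a=[0]
create(b): bitmap=FF......... | a=[0] b=[1]
append(a, 3): bitmap=FFFFF...... | a=[0, 2, 3, 4] b=[1]
append(a, 1): bitmap=FFFFFF..... | a=[0, 2, 3, 4, 5] b=[1]
unlink(b): bitmap=F.FFFF..... | a=[0, 2, 3, 4, 5]
append(a, 3): bitmap=FFFFFFFF... | a=[0, 2, 3, 4, 5, 1, 6, 7]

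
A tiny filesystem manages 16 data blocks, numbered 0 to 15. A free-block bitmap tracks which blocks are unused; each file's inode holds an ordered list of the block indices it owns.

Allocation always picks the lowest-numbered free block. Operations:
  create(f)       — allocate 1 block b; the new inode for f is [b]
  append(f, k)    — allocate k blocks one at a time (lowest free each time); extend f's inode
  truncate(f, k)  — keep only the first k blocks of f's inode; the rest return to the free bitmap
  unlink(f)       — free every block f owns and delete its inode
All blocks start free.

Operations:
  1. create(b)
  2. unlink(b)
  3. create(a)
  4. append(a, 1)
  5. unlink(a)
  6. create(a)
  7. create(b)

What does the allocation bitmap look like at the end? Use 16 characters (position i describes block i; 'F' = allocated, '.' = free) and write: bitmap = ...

create(b): bitmap=F............... | b=[0]
unlink(b): bitmap=................ | 
create(a): bitmap=F............... | a=[0]
append(a, 1): bitmap=FF.............. | a=[0, 1]
unlink(a): bitmap=................ | 
create(a): bitmap=F............... | a=[0]
create(b): bitmap=FF.............. | a=[0] b=[1]

bitmap = FF..............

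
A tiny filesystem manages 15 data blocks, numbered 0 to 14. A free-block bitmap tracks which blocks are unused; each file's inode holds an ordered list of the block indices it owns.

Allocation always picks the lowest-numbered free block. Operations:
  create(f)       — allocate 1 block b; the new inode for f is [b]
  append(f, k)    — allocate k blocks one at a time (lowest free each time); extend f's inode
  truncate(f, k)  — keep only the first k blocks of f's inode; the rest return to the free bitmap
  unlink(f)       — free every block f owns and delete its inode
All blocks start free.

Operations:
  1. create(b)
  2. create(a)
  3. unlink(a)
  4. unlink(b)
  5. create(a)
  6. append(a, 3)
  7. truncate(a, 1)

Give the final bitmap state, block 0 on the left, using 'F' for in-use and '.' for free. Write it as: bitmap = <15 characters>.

  1. create(b)  ⇒  F..............  {b→[0]}
  2. create(a)  ⇒  FF.............  {a→[1]; b→[0]}
  3. unlink(a)  ⇒  F..............  {b→[0]}
  4. unlink(b)  ⇒  ...............  {}
  5. create(a)  ⇒  F..............  {a→[0]}
  6. append(a, 3)  ⇒  FFFF...........  {a→[0, 1, 2, 3]}
  7. truncate(a, 1)  ⇒  F..............  {a→[0]}

bitmap = F..............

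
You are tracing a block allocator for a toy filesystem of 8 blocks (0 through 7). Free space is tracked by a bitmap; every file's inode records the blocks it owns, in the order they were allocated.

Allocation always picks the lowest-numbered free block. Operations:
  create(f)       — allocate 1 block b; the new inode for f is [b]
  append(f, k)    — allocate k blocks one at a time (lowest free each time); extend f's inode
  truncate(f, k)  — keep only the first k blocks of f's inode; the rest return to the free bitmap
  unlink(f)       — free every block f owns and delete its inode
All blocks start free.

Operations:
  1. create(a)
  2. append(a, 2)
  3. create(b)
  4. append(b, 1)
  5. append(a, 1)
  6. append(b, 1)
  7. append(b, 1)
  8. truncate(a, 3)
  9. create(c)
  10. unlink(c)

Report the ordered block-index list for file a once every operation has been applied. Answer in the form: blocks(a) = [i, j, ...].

[1] create(a) — a=0 (map F.......)
[2] append(a, 2) — a=0,1,2 (map FFF.....)
[3] create(b) — a=0,1,2 b=3 (map FFFF....)
[4] append(b, 1) — a=0,1,2 b=3,4 (map FFFFF...)
[5] append(a, 1) — a=0,1,2,5 b=3,4 (map FFFFFF..)
[6] append(b, 1) — a=0,1,2,5 b=3,4,6 (map FFFFFFF.)
[7] append(b, 1) — a=0,1,2,5 b=3,4,6,7 (map FFFFFFFF)
[8] truncate(a, 3) — a=0,1,2 b=3,4,6,7 (map FFFFF.FF)
[9] create(c) — a=0,1,2 b=3,4,6,7 c=5 (map FFFFFFFF)
[10] unlink(c) — a=0,1,2 b=3,4,6,7 (map FFFFF.FF)

blocks(a) = [0, 1, 2]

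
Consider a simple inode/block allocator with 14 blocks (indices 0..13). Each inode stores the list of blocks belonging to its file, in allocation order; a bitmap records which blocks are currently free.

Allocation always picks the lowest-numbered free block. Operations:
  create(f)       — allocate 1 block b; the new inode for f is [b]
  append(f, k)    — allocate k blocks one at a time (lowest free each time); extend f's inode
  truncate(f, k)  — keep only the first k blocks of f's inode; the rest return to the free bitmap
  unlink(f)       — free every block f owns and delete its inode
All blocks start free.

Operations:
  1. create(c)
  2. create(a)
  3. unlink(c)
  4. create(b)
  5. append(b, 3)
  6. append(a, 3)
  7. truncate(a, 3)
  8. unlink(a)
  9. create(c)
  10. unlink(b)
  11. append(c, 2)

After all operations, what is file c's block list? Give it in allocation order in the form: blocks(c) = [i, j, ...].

[1] create(c) — c=0 (map F.............)
[2] create(a) — a=1 c=0 (map FF............)
[3] unlink(c) — a=1 (map .F............)
[4] create(b) — a=1 b=0 (map FF............)
[5] append(b, 3) — a=1 b=0,2,3,4 (map FFFFF.........)
[6] append(a, 3) — a=1,5,6,7 b=0,2,3,4 (map FFFFFFFF......)
[7] truncate(a, 3) — a=1,5,6 b=0,2,3,4 (map FFFFFFF.......)
[8] unlink(a) — b=0,2,3,4 (map F.FFF.........)
[9] create(c) — b=0,2,3,4 c=1 (map FFFFF.........)
[10] unlink(b) — c=1 (map .F............)
[11] append(c, 2) — c=1,0,2 (map FFF...........)

blocks(c) = [1, 0, 2]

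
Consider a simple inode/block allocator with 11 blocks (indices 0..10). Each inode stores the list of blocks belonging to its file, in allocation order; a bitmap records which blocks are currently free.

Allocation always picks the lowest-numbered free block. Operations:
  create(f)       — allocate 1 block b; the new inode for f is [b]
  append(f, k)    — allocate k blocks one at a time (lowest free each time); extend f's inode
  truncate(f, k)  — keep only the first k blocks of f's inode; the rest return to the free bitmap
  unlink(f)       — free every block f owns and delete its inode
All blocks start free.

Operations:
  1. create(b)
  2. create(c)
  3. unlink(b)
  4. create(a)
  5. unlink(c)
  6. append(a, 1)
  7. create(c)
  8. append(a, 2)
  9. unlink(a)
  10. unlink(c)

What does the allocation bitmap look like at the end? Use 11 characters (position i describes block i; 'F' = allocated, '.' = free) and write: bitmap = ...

bitmap = ...........

create(b): bitmap=F.......... | b=[0]
create(c): bitmap=FF......... | b=[0] c=[1]
unlink(b): bitmap=.F......... | c=[1]
create(a): bitmap=FF......... | a=[0] c=[1]
unlink(c): bitmap=F.......... | a=[0]
append(a, 1): bitmap=FF......... | a=[0, 1]
create(c): bitmap=FFF........ | a=[0, 1] c=[2]
append(a, 2): bitmap=FFFFF...... | a=[0, 1, 3, 4] c=[2]
unlink(a): bitmap=..F........ | c=[2]
unlink(c): bitmap=........... | 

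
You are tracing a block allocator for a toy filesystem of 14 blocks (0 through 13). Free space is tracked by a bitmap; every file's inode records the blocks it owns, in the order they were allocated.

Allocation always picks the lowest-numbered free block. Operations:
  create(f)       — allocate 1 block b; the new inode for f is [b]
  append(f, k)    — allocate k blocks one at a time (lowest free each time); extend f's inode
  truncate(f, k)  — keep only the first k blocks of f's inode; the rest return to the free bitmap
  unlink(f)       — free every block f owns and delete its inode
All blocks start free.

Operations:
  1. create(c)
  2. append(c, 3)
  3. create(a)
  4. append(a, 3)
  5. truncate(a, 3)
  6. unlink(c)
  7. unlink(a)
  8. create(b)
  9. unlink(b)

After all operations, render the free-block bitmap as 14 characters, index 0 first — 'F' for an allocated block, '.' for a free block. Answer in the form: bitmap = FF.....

bitmap = ..............

[1] create(c) — c=0 (map F.............)
[2] append(c, 3) — c=0,1,2,3 (map FFFF..........)
[3] create(a) — a=4 c=0,1,2,3 (map FFFFF.........)
[4] append(a, 3) — a=4,5,6,7 c=0,1,2,3 (map FFFFFFFF......)
[5] truncate(a, 3) — a=4,5,6 c=0,1,2,3 (map FFFFFFF.......)
[6] unlink(c) — a=4,5,6 (map ....FFF.......)
[7] unlink(a) —  (map ..............)
[8] create(b) — b=0 (map F.............)
[9] unlink(b) —  (map ..............)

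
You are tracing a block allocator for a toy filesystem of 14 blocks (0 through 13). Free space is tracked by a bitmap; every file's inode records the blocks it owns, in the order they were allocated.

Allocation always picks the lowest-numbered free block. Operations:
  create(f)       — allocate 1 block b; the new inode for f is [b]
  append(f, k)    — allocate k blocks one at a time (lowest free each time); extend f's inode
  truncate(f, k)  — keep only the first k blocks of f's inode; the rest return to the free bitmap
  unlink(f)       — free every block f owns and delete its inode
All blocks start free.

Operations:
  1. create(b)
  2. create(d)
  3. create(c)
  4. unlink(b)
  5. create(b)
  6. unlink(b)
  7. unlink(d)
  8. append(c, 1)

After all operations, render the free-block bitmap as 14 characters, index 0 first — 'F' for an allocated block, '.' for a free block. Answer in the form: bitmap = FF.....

bitmap = F.F...........

[1] create(b) — b=0 (map F.............)
[2] create(d) — b=0 d=1 (map FF............)
[3] create(c) — b=0 c=2 d=1 (map FFF...........)
[4] unlink(b) — c=2 d=1 (map .FF...........)
[5] create(b) — b=0 c=2 d=1 (map FFF...........)
[6] unlink(b) — c=2 d=1 (map .FF...........)
[7] unlink(d) — c=2 (map ..F...........)
[8] append(c, 1) — c=2,0 (map F.F...........)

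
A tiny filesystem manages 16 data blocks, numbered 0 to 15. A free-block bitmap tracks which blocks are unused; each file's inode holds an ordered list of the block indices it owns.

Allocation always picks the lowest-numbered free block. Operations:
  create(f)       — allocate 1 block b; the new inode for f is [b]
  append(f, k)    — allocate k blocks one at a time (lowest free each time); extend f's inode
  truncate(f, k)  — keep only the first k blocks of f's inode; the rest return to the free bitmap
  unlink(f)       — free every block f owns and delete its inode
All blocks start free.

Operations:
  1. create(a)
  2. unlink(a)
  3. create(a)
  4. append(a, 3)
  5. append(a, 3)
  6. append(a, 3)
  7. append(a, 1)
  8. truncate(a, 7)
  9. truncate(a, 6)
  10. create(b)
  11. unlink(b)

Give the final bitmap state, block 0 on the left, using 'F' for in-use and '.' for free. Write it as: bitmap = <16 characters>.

bitmap = FFFFFF..........

create(a): bitmap=F............... | a=[0]
unlink(a): bitmap=................ | 
create(a): bitmap=F............... | a=[0]
append(a, 3): bitmap=FFFF............ | a=[0, 1, 2, 3]
append(a, 3): bitmap=FFFFFFF......... | a=[0, 1, 2, 3, 4, 5, 6]
append(a, 3): bitmap=FFFFFFFFFF...... | a=[0, 1, 2, 3, 4, 5, 6, 7, 8, 9]
append(a, 1): bitmap=FFFFFFFFFFF..... | a=[0, 1, 2, 3, 4, 5, 6, 7, 8, 9, 10]
truncate(a, 7): bitmap=FFFFFFF......... | a=[0, 1, 2, 3, 4, 5, 6]
truncate(a, 6): bitmap=FFFFFF.......... | a=[0, 1, 2, 3, 4, 5]
create(b): bitmap=FFFFFFF......... | a=[0, 1, 2, 3, 4, 5] b=[6]
unlink(b): bitmap=FFFFFF.......... | a=[0, 1, 2, 3, 4, 5]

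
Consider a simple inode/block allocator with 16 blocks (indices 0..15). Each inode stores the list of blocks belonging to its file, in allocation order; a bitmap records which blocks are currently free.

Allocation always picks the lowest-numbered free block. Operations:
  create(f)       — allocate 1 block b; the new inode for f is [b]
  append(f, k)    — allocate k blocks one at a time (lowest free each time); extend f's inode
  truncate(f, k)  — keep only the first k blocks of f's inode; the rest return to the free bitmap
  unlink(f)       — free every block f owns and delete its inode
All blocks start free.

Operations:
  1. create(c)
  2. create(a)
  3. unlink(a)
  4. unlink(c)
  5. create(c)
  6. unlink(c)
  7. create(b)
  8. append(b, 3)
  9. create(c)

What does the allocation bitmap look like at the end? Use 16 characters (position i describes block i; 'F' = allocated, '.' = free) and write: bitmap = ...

create(c): bitmap=F............... | c=[0]
create(a): bitmap=FF.............. | a=[1] c=[0]
unlink(a): bitmap=F............... | c=[0]
unlink(c): bitmap=................ | 
create(c): bitmap=F............... | c=[0]
unlink(c): bitmap=................ | 
create(b): bitmap=F............... | b=[0]
append(b, 3): bitmap=FFFF............ | b=[0, 1, 2, 3]
create(c): bitmap=FFFFF........... | b=[0, 1, 2, 3] c=[4]

bitmap = FFFFF...........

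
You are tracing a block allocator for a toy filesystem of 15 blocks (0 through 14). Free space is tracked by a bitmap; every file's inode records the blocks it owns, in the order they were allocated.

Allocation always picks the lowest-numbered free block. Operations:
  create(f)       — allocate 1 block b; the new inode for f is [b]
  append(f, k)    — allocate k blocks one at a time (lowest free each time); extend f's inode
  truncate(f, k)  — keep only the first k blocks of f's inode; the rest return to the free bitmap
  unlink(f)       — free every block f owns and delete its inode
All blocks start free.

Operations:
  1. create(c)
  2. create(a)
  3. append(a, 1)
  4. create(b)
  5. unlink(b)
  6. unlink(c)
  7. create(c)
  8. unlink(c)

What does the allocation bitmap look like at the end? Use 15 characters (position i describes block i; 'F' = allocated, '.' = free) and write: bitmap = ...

  1. create(c)  ⇒  F..............  {c→[0]}
  2. create(a)  ⇒  FF.............  {a→[1]; c→[0]}
  3. append(a, 1)  ⇒  FFF............  {a→[1, 2]; c→[0]}
  4. create(b)  ⇒  FFFF...........  {a→[1, 2]; b→[3]; c→[0]}
  5. unlink(b)  ⇒  FFF............  {a→[1, 2]; c→[0]}
  6. unlink(c)  ⇒  .FF............  {a→[1, 2]}
  7. create(c)  ⇒  FFF............  {a→[1, 2]; c→[0]}
  8. unlink(c)  ⇒  .FF............  {a→[1, 2]}

bitmap = .FF............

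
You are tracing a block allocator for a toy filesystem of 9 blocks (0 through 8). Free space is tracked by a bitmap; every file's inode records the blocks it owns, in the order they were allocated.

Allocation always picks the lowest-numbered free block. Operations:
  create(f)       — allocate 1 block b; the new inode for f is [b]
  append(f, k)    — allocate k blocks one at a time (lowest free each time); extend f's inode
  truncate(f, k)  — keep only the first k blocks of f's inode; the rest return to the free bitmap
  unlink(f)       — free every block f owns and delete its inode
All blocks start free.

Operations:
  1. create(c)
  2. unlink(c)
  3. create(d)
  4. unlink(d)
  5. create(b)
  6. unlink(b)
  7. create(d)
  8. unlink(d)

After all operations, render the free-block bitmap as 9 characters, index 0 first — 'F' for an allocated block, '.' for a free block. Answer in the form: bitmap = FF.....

create(c): bitmap=F........ | c=[0]
unlink(c): bitmap=......... | 
create(d): bitmap=F........ | d=[0]
unlink(d): bitmap=......... | 
create(b): bitmap=F........ | b=[0]
unlink(b): bitmap=......... | 
create(d): bitmap=F........ | d=[0]
unlink(d): bitmap=......... | 

bitmap = .........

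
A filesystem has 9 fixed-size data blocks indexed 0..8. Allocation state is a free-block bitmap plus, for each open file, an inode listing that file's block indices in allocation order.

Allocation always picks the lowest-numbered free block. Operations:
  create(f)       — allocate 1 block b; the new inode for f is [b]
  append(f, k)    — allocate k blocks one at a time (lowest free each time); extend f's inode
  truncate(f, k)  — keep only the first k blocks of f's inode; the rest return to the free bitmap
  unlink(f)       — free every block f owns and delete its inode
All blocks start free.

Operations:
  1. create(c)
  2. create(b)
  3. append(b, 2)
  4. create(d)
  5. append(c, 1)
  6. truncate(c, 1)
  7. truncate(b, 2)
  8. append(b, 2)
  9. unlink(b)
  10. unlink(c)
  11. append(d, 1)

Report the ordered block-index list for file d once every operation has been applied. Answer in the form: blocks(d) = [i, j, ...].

blocks(d) = [4, 0]

create(c): bitmap=F........ | c=[0]
create(b): bitmap=FF....... | b=[1] c=[0]
append(b, 2): bitmap=FFFF..... | b=[1, 2, 3] c=[0]
create(d): bitmap=FFFFF.... | b=[1, 2, 3] c=[0] d=[4]
append(c, 1): bitmap=FFFFFF... | b=[1, 2, 3] c=[0, 5] d=[4]
truncate(c, 1): bitmap=FFFFF.... | b=[1, 2, 3] c=[0] d=[4]
truncate(b, 2): bitmap=FFF.F.... | b=[1, 2] c=[0] d=[4]
append(b, 2): bitmap=FFFFFF... | b=[1, 2, 3, 5] c=[0] d=[4]
unlink(b): bitmap=F...F.... | c=[0] d=[4]
unlink(c): bitmap=....F.... | d=[4]
append(d, 1): bitmap=F...F.... | d=[4, 0]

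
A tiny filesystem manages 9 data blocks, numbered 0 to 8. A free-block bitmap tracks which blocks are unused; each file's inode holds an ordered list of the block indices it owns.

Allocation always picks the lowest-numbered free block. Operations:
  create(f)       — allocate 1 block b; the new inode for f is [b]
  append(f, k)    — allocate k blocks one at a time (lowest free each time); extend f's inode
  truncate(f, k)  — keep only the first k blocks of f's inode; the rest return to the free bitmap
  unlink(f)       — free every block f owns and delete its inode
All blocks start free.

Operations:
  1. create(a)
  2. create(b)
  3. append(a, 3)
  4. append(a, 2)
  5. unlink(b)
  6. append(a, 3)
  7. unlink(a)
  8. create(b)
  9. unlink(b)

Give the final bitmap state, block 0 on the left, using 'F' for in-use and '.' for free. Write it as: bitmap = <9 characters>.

bitmap = .........

after create(a) → a:[0]  free=[F........]
after create(b) → a:[0], b:[1]  free=[FF.......]
after append(a, 3) → a:[0, 2, 3, 4], b:[1]  free=[FFFFF....]
after append(a, 2) → a:[0, 2, 3, 4, 5, 6], b:[1]  free=[FFFFFFF..]
after unlink(b) → a:[0, 2, 3, 4, 5, 6]  free=[F.FFFFF..]
after append(a, 3) → a:[0, 2, 3, 4, 5, 6, 1, 7, 8]  free=[FFFFFFFFF]
after unlink(a) →   free=[.........]
after create(b) → b:[0]  free=[F........]
after unlink(b) →   free=[.........]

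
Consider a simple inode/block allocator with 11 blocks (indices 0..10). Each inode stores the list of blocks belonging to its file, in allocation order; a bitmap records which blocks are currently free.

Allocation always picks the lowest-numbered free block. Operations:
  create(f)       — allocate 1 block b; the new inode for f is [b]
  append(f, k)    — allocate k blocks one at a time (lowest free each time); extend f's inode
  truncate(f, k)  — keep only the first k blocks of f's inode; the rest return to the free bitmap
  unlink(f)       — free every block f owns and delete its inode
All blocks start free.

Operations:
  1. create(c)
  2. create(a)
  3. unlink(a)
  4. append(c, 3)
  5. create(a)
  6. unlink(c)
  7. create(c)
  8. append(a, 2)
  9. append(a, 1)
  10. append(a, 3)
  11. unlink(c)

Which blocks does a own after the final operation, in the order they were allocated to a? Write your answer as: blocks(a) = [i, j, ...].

create(c): bitmap=F.......... | c=[0]
create(a): bitmap=FF......... | a=[1] c=[0]
unlink(a): bitmap=F.......... | c=[0]
append(c, 3): bitmap=FFFF....... | c=[0, 1, 2, 3]
create(a): bitmap=FFFFF...... | a=[4] c=[0, 1, 2, 3]
unlink(c): bitmap=....F...... | a=[4]
create(c): bitmap=F...F...... | a=[4] c=[0]
append(a, 2): bitmap=FFF.F...... | a=[4, 1, 2] c=[0]
append(a, 1): bitmap=FFFFF...... | a=[4, 1, 2, 3] c=[0]
append(a, 3): bitmap=FFFFFFFF... | a=[4, 1, 2, 3, 5, 6, 7] c=[0]
unlink(c): bitmap=.FFFFFFF... | a=[4, 1, 2, 3, 5, 6, 7]

blocks(a) = [4, 1, 2, 3, 5, 6, 7]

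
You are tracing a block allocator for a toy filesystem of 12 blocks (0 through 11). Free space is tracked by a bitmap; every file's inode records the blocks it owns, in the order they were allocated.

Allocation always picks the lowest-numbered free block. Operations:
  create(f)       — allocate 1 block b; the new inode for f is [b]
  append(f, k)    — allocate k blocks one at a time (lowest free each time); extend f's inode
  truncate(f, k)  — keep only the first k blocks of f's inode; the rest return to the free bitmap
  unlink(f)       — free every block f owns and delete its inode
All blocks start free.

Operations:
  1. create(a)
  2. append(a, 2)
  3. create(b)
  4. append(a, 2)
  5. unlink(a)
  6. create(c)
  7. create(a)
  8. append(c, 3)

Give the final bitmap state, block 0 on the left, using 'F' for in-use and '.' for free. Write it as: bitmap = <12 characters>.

[1] create(a) — a=0 (map F...........)
[2] append(a, 2) — a=0,1,2 (map FFF.........)
[3] create(b) — a=0,1,2 b=3 (map FFFF........)
[4] append(a, 2) — a=0,1,2,4,5 b=3 (map FFFFFF......)
[5] unlink(a) — b=3 (map ...F........)
[6] create(c) — b=3 c=0 (map F..F........)
[7] create(a) — a=1 b=3 c=0 (map FF.F........)
[8] append(c, 3) — a=1 b=3 c=0,2,4,5 (map FFFFFF......)

bitmap = FFFFFF......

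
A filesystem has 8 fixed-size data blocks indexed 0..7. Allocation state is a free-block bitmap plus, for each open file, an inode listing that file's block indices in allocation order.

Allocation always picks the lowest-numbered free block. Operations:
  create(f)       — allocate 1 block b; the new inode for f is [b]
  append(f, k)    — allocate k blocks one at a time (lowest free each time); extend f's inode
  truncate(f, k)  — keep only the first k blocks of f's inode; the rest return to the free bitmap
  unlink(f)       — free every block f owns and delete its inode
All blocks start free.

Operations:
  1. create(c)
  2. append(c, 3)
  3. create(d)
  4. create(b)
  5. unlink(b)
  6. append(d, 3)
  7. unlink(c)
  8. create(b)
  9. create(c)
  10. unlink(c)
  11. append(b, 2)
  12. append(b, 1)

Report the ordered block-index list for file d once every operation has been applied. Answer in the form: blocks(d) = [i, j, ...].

after create(c) → c:[0]  free=[F.......]
after append(c, 3) → c:[0, 1, 2, 3]  free=[FFFF....]
after create(d) → c:[0, 1, 2, 3], d:[4]  free=[FFFFF...]
after create(b) → b:[5], c:[0, 1, 2, 3], d:[4]  free=[FFFFFF..]
after unlink(b) → c:[0, 1, 2, 3], d:[4]  free=[FFFFF...]
after append(d, 3) → c:[0, 1, 2, 3], d:[4, 5, 6, 7]  free=[FFFFFFFF]
after unlink(c) → d:[4, 5, 6, 7]  free=[....FFFF]
after create(b) → b:[0], d:[4, 5, 6, 7]  free=[F...FFFF]
after create(c) → b:[0], c:[1], d:[4, 5, 6, 7]  free=[FF..FFFF]
after unlink(c) → b:[0], d:[4, 5, 6, 7]  free=[F...FFFF]
after append(b, 2) → b:[0, 1, 2], d:[4, 5, 6, 7]  free=[FFF.FFFF]
after append(b, 1) → b:[0, 1, 2, 3], d:[4, 5, 6, 7]  free=[FFFFFFFF]

blocks(d) = [4, 5, 6, 7]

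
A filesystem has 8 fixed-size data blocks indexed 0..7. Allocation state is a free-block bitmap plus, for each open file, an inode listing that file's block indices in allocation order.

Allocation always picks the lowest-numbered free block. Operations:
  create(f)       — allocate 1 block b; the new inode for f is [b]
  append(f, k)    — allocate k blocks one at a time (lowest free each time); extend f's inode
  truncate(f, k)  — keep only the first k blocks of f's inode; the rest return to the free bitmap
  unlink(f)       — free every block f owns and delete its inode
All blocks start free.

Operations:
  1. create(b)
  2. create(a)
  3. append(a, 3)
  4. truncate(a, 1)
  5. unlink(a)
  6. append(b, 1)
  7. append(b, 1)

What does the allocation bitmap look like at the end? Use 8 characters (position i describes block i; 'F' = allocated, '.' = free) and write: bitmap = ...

after create(b) → b:[0]  free=[F.......]
after create(a) → a:[1], b:[0]  free=[FF......]
after append(a, 3) → a:[1, 2, 3, 4], b:[0]  free=[FFFFF...]
after truncate(a, 1) → a:[1], b:[0]  free=[FF......]
after unlink(a) → b:[0]  free=[F.......]
after append(b, 1) → b:[0, 1]  free=[FF......]
after append(b, 1) → b:[0, 1, 2]  free=[FFF.....]

bitmap = FFF.....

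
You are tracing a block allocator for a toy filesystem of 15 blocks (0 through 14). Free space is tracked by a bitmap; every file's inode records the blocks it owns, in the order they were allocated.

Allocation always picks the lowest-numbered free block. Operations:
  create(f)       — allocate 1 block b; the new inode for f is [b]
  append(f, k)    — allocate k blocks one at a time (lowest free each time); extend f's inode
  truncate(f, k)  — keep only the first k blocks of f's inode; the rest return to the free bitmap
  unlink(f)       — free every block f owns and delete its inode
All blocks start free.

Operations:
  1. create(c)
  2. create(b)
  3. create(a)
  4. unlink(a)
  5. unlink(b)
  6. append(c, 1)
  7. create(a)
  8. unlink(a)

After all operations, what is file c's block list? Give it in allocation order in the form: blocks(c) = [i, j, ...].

  1. create(c)  ⇒  F..............  {c→[0]}
  2. create(b)  ⇒  FF.............  {b→[1]; c→[0]}
  3. create(a)  ⇒  FFF............  {a→[2]; b→[1]; c→[0]}
  4. unlink(a)  ⇒  FF.............  {b→[1]; c→[0]}
  5. unlink(b)  ⇒  F..............  {c→[0]}
  6. append(c, 1)  ⇒  FF.............  {c→[0, 1]}
  7. create(a)  ⇒  FFF............  {a→[2]; c→[0, 1]}
  8. unlink(a)  ⇒  FF.............  {c→[0, 1]}

blocks(c) = [0, 1]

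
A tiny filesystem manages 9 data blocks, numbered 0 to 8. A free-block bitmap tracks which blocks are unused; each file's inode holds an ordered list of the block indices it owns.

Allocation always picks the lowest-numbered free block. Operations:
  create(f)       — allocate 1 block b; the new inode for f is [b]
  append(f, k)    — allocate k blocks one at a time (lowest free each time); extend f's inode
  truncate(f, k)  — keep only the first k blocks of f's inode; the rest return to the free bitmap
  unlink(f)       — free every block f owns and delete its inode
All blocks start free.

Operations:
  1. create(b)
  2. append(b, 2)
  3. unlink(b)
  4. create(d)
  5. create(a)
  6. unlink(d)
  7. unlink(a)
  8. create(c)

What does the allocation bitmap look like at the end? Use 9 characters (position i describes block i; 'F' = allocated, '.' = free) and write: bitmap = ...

bitmap = F........

after create(b) → b:[0]  free=[F........]
after append(b, 2) → b:[0, 1, 2]  free=[FFF......]
after unlink(b) →   free=[.........]
after create(d) → d:[0]  free=[F........]
after create(a) → a:[1], d:[0]  free=[FF.......]
after unlink(d) → a:[1]  free=[.F.......]
after unlink(a) →   free=[.........]
after create(c) → c:[0]  free=[F........]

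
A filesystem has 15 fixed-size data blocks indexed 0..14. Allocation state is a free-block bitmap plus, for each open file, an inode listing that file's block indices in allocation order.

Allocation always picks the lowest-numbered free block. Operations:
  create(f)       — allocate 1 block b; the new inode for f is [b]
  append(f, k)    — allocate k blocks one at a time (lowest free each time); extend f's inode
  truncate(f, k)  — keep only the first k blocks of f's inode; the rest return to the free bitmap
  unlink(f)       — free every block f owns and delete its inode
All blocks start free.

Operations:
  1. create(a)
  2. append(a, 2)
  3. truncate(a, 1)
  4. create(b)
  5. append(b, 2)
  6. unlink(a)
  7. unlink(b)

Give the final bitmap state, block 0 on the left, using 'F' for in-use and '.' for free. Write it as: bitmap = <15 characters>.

create(a): bitmap=F.............. | a=[0]
append(a, 2): bitmap=FFF............ | a=[0, 1, 2]
truncate(a, 1): bitmap=F.............. | a=[0]
create(b): bitmap=FF............. | a=[0] b=[1]
append(b, 2): bitmap=FFFF........... | a=[0] b=[1, 2, 3]
unlink(a): bitmap=.FFF........... | b=[1, 2, 3]
unlink(b): bitmap=............... | 

bitmap = ...............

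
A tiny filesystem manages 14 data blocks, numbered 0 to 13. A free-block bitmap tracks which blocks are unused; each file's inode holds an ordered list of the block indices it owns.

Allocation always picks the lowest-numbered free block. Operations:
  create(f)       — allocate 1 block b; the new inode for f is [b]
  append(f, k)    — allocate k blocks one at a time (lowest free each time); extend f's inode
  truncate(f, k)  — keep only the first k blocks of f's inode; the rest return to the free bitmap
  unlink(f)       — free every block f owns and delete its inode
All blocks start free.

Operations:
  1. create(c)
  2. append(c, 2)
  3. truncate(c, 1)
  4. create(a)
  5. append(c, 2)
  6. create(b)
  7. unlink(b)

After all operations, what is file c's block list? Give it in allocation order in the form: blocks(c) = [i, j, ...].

create(c): bitmap=F............. | c=[0]
append(c, 2): bitmap=FFF........... | c=[0, 1, 2]
truncate(c, 1): bitmap=F............. | c=[0]
create(a): bitmap=FF............ | a=[1] c=[0]
append(c, 2): bitmap=FFFF.......... | a=[1] c=[0, 2, 3]
create(b): bitmap=FFFFF......... | a=[1] b=[4] c=[0, 2, 3]
unlink(b): bitmap=FFFF.......... | a=[1] c=[0, 2, 3]

blocks(c) = [0, 2, 3]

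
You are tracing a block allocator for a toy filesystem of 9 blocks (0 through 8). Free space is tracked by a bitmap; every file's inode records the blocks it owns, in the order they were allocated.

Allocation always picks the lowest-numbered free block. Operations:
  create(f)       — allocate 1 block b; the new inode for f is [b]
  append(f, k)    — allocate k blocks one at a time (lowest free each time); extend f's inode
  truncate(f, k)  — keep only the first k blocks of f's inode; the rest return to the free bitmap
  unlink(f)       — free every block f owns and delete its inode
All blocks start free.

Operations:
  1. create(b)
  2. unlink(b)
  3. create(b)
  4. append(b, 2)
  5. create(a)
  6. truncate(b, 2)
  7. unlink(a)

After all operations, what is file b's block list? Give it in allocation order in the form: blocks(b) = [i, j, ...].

create(b): bitmap=F........ | b=[0]
unlink(b): bitmap=......... | 
create(b): bitmap=F........ | b=[0]
append(b, 2): bitmap=FFF...... | b=[0, 1, 2]
create(a): bitmap=FFFF..... | a=[3] b=[0, 1, 2]
truncate(b, 2): bitmap=FF.F..... | a=[3] b=[0, 1]
unlink(a): bitmap=FF....... | b=[0, 1]

blocks(b) = [0, 1]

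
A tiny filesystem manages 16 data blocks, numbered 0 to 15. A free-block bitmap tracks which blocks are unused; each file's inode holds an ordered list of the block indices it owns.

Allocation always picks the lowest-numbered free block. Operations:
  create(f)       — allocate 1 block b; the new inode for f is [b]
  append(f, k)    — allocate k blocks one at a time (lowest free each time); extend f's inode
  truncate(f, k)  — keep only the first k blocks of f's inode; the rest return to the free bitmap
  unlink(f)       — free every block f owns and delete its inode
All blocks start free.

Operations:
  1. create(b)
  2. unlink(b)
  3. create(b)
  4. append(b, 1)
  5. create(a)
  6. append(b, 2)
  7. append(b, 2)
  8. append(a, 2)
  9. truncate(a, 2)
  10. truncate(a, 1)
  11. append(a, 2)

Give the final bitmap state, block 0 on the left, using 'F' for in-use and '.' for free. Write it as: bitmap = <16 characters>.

bitmap = FFFFFFFFF.......

create(b): bitmap=F............... | b=[0]
unlink(b): bitmap=................ | 
create(b): bitmap=F............... | b=[0]
append(b, 1): bitmap=FF.............. | b=[0, 1]
create(a): bitmap=FFF............. | a=[2] b=[0, 1]
append(b, 2): bitmap=FFFFF........... | a=[2] b=[0, 1, 3, 4]
append(b, 2): bitmap=FFFFFFF......... | a=[2] b=[0, 1, 3, 4, 5, 6]
append(a, 2): bitmap=FFFFFFFFF....... | a=[2, 7, 8] b=[0, 1, 3, 4, 5, 6]
truncate(a, 2): bitmap=FFFFFFFF........ | a=[2, 7] b=[0, 1, 3, 4, 5, 6]
truncate(a, 1): bitmap=FFFFFFF......... | a=[2] b=[0, 1, 3, 4, 5, 6]
append(a, 2): bitmap=FFFFFFFFF....... | a=[2, 7, 8] b=[0, 1, 3, 4, 5, 6]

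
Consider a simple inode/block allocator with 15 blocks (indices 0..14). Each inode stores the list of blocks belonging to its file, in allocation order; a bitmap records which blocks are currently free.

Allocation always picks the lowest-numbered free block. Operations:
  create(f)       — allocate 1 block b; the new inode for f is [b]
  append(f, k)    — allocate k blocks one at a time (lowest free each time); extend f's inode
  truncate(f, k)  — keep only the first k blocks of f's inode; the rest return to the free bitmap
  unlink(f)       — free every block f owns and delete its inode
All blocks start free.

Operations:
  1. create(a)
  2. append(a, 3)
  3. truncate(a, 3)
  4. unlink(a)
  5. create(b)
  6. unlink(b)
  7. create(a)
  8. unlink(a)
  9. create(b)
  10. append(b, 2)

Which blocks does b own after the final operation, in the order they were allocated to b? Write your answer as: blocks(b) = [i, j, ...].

  1. create(a)  ⇒  F..............  {a→[0]}
  2. append(a, 3)  ⇒  FFFF...........  {a→[0, 1, 2, 3]}
  3. truncate(a, 3)  ⇒  FFF............  {a→[0, 1, 2]}
  4. unlink(a)  ⇒  ...............  {}
  5. create(b)  ⇒  F..............  {b→[0]}
  6. unlink(b)  ⇒  ...............  {}
  7. create(a)  ⇒  F..............  {a→[0]}
  8. unlink(a)  ⇒  ...............  {}
  9. create(b)  ⇒  F..............  {b→[0]}
  10. append(b, 2)  ⇒  FFF............  {b→[0, 1, 2]}

blocks(b) = [0, 1, 2]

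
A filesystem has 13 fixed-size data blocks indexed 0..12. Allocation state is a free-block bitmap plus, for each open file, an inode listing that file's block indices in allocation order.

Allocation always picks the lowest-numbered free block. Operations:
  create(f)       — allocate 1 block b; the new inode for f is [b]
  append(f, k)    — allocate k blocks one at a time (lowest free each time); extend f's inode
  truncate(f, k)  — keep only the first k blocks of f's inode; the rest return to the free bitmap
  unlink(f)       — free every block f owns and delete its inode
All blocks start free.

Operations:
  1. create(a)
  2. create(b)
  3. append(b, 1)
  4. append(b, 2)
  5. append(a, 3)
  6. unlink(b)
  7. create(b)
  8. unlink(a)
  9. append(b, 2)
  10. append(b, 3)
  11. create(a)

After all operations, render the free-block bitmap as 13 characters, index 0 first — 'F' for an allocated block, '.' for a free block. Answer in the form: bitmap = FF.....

after create(a) → a:[0]  free=[F............]
after create(b) → a:[0], b:[1]  free=[FF...........]
after append(b, 1) → a:[0], b:[1, 2]  free=[FFF..........]
after append(b, 2) → a:[0], b:[1, 2, 3, 4]  free=[FFFFF........]
after append(a, 3) → a:[0, 5, 6, 7], b:[1, 2, 3, 4]  free=[FFFFFFFF.....]
after unlink(b) → a:[0, 5, 6, 7]  free=[F....FFF.....]
after create(b) → a:[0, 5, 6, 7], b:[1]  free=[FF...FFF.....]
after unlink(a) → b:[1]  free=[.F...........]
after append(b, 2) → b:[1, 0, 2]  free=[FFF..........]
after append(b, 3) → b:[1, 0, 2, 3, 4, 5]  free=[FFFFFF.......]
after create(a) → a:[6], b:[1, 0, 2, 3, 4, 5]  free=[FFFFFFF......]

bitmap = FFFFFFF......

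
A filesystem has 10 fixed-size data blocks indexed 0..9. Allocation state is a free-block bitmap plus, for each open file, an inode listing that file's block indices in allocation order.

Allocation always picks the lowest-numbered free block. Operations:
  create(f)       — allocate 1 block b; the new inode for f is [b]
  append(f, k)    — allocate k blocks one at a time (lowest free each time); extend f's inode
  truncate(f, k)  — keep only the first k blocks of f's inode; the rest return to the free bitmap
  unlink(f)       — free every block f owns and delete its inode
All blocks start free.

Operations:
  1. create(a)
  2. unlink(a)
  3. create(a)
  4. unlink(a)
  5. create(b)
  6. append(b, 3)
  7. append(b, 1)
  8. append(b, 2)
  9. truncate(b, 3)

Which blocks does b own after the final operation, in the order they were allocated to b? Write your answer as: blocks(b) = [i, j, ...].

create(a): bitmap=F......... | a=[0]
unlink(a): bitmap=.......... | 
create(a): bitmap=F......... | a=[0]
unlink(a): bitmap=.......... | 
create(b): bitmap=F......... | b=[0]
append(b, 3): bitmap=FFFF...... | b=[0, 1, 2, 3]
append(b, 1): bitmap=FFFFF..... | b=[0, 1, 2, 3, 4]
append(b, 2): bitmap=FFFFFFF... | b=[0, 1, 2, 3, 4, 5, 6]
truncate(b, 3): bitmap=FFF....... | b=[0, 1, 2]

blocks(b) = [0, 1, 2]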